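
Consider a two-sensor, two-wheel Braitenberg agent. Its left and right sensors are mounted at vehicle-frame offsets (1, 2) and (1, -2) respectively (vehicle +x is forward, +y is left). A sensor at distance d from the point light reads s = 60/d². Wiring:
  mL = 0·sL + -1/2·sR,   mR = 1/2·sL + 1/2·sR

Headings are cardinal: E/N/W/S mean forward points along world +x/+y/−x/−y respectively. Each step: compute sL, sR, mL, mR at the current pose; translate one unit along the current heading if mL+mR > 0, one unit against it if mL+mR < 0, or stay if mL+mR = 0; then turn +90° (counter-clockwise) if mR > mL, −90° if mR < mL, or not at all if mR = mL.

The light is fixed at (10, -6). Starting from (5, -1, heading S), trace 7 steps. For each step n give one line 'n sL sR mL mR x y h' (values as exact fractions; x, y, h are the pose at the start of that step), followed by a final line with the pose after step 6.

n=0: pose=(5,-1,S); sL=12/5, sR=12/13; mL=-6/13, mR=108/65; mL+mR=6/5 → advance +1; mR−mL=138/65 → turn +1·90°
n=1: pose=(5,-2,E); sL=15/13, sR=3; mL=-3/2, mR=27/13; mL+mR=15/26 → advance +1; mR−mL=93/26 → turn +1·90°
n=2: pose=(6,-2,N); sL=60/61, sR=60/29; mL=-30/29, mR=2700/1769; mL+mR=30/61 → advance +1; mR−mL=4530/1769 → turn +1·90°
n=3: pose=(6,-1,W); sL=30/17, sR=30/37; mL=-15/37, mR=810/629; mL+mR=15/17 → advance +1; mR−mL=1065/629 → turn +1·90°
n=4: pose=(5,-1,S); sL=12/5, sR=12/13; mL=-6/13, mR=108/65; mL+mR=6/5 → advance +1; mR−mL=138/65 → turn +1·90°
n=5: pose=(5,-2,E); sL=15/13, sR=3; mL=-3/2, mR=27/13; mL+mR=15/26 → advance +1; mR−mL=93/26 → turn +1·90°
n=6: pose=(6,-2,N); sL=60/61, sR=60/29; mL=-30/29, mR=2700/1769; mL+mR=30/61 → advance +1; mR−mL=4530/1769 → turn +1·90°

0 12/5 12/13 -6/13 108/65 5 -1 S
1 15/13 3 -3/2 27/13 5 -2 E
2 60/61 60/29 -30/29 2700/1769 6 -2 N
3 30/17 30/37 -15/37 810/629 6 -1 W
4 12/5 12/13 -6/13 108/65 5 -1 S
5 15/13 3 -3/2 27/13 5 -2 E
6 60/61 60/29 -30/29 2700/1769 6 -2 N
final 6 -1 W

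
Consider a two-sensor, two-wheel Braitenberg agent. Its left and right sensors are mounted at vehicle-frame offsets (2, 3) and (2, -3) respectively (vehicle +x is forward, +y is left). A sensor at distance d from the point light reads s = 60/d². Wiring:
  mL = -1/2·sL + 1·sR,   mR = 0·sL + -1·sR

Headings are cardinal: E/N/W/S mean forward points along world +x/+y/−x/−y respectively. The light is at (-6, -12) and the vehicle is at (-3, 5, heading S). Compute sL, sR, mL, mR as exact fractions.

left sensor world pos  = (0, 3); dL² = 261
right sensor world pos = (-6, 3); dR² = 225
sL = 60/261 = 20/87
sR = 60/225 = 4/15
mL = -1/2·sL + 1·sR = 22/145
mR = 0·sL + -1·sR = -4/15

20/87 4/15 22/145 -4/15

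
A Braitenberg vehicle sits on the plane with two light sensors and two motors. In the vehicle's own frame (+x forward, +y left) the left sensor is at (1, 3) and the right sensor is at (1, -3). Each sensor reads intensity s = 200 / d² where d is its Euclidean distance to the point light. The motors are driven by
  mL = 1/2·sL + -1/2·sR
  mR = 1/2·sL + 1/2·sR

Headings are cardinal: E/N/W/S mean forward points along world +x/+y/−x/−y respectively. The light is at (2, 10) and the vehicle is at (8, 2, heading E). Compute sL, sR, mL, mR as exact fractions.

left sensor world pos  = (9, 5); dL² = 74
right sensor world pos = (9, -1); dR² = 170
sL = 200/74 = 100/37
sR = 200/170 = 20/17
mL = 1/2·sL + -1/2·sR = 480/629
mR = 1/2·sL + 1/2·sR = 1220/629

100/37 20/17 480/629 1220/629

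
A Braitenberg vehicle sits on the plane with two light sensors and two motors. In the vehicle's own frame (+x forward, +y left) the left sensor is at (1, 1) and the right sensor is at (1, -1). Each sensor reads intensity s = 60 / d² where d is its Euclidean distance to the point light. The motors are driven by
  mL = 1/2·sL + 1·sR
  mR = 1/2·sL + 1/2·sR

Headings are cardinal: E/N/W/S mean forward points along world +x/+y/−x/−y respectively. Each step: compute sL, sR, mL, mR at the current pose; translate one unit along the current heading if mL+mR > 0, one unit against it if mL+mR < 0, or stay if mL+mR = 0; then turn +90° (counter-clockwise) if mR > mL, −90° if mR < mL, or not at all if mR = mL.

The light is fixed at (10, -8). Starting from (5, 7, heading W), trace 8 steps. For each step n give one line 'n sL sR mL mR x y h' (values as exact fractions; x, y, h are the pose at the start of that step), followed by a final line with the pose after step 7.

n=0: pose=(5,7,W); sL=15/58, sR=15/73; mL=2835/8468, mR=1965/8468; mL+mR=1200/2117 → advance +1; mR−mL=-15/146 → turn -1·90°
n=1: pose=(4,7,N); sL=12/61, sR=60/281; mL=5346/17141, mR=3516/17141; mL+mR=8862/17141 → advance +1; mR−mL=-30/281 → turn -1·90°
n=2: pose=(4,8,E); sL=30/157, sR=6/25; mL=1317/3925, mR=846/3925; mL+mR=2163/3925 → advance +1; mR−mL=-3/25 → turn -1·90°
n=3: pose=(5,8,S); sL=60/241, sR=20/87; mL=7430/20967, mR=5020/20967; mL+mR=4150/6989 → advance +1; mR−mL=-10/87 → turn -1·90°
n=4: pose=(5,7,W); sL=15/58, sR=15/73; mL=2835/8468, mR=1965/8468; mL+mR=1200/2117 → advance +1; mR−mL=-15/146 → turn -1·90°
n=5: pose=(4,7,N); sL=12/61, sR=60/281; mL=5346/17141, mR=3516/17141; mL+mR=8862/17141 → advance +1; mR−mL=-30/281 → turn -1·90°
n=6: pose=(4,8,E); sL=30/157, sR=6/25; mL=1317/3925, mR=846/3925; mL+mR=2163/3925 → advance +1; mR−mL=-3/25 → turn -1·90°
n=7: pose=(5,8,S); sL=60/241, sR=20/87; mL=7430/20967, mR=5020/20967; mL+mR=4150/6989 → advance +1; mR−mL=-10/87 → turn -1·90°

0 15/58 15/73 2835/8468 1965/8468 5 7 W
1 12/61 60/281 5346/17141 3516/17141 4 7 N
2 30/157 6/25 1317/3925 846/3925 4 8 E
3 60/241 20/87 7430/20967 5020/20967 5 8 S
4 15/58 15/73 2835/8468 1965/8468 5 7 W
5 12/61 60/281 5346/17141 3516/17141 4 7 N
6 30/157 6/25 1317/3925 846/3925 4 8 E
7 60/241 20/87 7430/20967 5020/20967 5 8 S
final 5 7 W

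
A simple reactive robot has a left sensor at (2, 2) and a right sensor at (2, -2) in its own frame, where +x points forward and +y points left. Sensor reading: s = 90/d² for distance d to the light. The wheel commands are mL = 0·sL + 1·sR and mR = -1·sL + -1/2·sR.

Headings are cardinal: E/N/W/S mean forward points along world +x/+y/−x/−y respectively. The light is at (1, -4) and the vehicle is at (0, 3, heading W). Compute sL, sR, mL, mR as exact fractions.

45/17 1 1 -107/34

left sensor world pos  = (-2, 1); dL² = 34
right sensor world pos = (-2, 5); dR² = 90
sL = 90/34 = 45/17
sR = 90/90 = 1
mL = 0·sL + 1·sR = 1
mR = -1·sL + -1/2·sR = -107/34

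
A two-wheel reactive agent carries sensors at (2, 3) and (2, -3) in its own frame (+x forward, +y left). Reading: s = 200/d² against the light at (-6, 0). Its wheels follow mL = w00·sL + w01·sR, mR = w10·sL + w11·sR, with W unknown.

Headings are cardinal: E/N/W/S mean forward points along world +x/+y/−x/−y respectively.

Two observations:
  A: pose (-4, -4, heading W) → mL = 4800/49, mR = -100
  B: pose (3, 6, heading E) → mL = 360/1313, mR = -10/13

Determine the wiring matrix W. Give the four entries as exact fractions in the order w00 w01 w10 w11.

obs A: pose=(-4,-4,W) → sL=200/49, sR=200, mL=4800/49, mR=-100
obs B: pose=(3,6,E) → sL=100/101, sR=20/13, mL=360/1313, mR=-10/13
sensor matrix S = [[200/49, 200], [100/101, 20/13]]; det S = -12336000/64337
solve [mL_A; mL_B] = S·[w00; w01] and [mR_A; mR_B] = S·[w10; w11]:
  w00 = -1/2, w01 = 1/2, w10 = 0, w11 = -1/2

-1/2 1/2 0 -1/2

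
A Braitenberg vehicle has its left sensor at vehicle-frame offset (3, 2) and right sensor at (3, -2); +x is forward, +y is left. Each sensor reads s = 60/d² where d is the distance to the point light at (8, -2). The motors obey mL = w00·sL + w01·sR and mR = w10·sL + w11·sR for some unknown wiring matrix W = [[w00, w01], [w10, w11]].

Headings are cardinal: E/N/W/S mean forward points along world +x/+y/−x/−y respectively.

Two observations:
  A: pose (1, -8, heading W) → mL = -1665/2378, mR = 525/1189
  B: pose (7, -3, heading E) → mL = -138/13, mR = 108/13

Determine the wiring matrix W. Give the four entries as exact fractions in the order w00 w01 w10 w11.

obs A: pose=(1,-8,W) → sL=15/41, sR=15/29, mL=-1665/2378, mR=525/1189
obs B: pose=(7,-3,E) → sL=12, sR=60/13, mL=-138/13, mR=108/13
sensor matrix S = [[15/41, 15/29], [12, 60/13]]; det S = -69840/15457
solve [mL_A; mL_B] = S·[w00; w01] and [mR_A; mR_B] = S·[w10; w11]:
  w00 = -1/2, w01 = -1, w10 = 1/2, w11 = 1/2

-1/2 -1 1/2 1/2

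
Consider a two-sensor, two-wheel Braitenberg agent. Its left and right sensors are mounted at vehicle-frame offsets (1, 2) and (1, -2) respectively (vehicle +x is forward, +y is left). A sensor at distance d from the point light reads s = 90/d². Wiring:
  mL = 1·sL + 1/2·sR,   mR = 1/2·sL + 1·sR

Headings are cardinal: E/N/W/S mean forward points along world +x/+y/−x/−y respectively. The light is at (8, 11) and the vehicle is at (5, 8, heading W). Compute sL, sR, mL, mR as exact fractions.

90/41 90/17 3375/697 4455/697

left sensor world pos  = (4, 6); dL² = 41
right sensor world pos = (4, 10); dR² = 17
sL = 90/41 = 90/41
sR = 90/17 = 90/17
mL = 1·sL + 1/2·sR = 3375/697
mR = 1/2·sL + 1·sR = 4455/697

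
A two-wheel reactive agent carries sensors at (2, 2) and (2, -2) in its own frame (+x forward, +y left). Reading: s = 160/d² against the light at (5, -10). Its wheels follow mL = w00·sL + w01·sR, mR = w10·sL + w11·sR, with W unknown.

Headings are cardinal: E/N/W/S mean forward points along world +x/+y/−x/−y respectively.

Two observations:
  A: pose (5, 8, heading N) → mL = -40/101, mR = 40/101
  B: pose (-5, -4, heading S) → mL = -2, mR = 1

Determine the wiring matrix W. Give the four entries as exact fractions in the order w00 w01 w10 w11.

obs A: pose=(5,8,N) → sL=40/101, sR=40/101, mL=-40/101, mR=40/101
obs B: pose=(-5,-4,S) → sL=2, sR=1, mL=-2, mR=1
sensor matrix S = [[40/101, 40/101], [2, 1]]; det S = -40/101
solve [mL_A; mL_B] = S·[w00; w01] and [mR_A; mR_B] = S·[w10; w11]:
  w00 = -1, w01 = 0, w10 = 0, w11 = 1

-1 0 0 1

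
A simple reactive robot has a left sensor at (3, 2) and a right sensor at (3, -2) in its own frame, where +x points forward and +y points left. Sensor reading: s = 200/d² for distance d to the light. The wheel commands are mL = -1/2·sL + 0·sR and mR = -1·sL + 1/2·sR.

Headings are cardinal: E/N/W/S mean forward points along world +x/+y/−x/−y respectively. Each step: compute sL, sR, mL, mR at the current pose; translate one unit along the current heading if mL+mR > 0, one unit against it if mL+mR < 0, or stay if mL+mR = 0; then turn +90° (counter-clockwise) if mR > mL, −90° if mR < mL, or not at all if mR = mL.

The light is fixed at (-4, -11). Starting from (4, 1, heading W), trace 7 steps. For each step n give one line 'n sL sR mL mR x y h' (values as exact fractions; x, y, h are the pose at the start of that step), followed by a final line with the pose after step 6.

0 8/5 200/221 -4/5 -1268/1105 4 1 W
1 100/137 100/173 -50/137 -10450/23701 5 1 N
2 200/313 8/9 -100/313 -548/2817 5 0 E
3 25/29 25/37 -25/58 -1125/2146 4 0 N
4 40/53 40/37 -20/53 -420/1961 4 -1 E
5 100/97 4/5 -50/97 -306/485 3 -1 N
6 200/221 200/149 -100/221 -7700/32929 3 -2 E
final 2 -2 N

n=0: pose=(4,1,W); sL=8/5, sR=200/221; mL=-4/5, mR=-1268/1105; mL+mR=-2152/1105 → advance -1; mR−mL=-384/1105 → turn -1·90°
n=1: pose=(5,1,N); sL=100/137, sR=100/173; mL=-50/137, mR=-10450/23701; mL+mR=-19100/23701 → advance -1; mR−mL=-1800/23701 → turn -1·90°
n=2: pose=(5,0,E); sL=200/313, sR=8/9; mL=-100/313, mR=-548/2817; mL+mR=-1448/2817 → advance -1; mR−mL=352/2817 → turn +1·90°
n=3: pose=(4,0,N); sL=25/29, sR=25/37; mL=-25/58, mR=-1125/2146; mL+mR=-1025/1073 → advance -1; mR−mL=-100/1073 → turn -1·90°
n=4: pose=(4,-1,E); sL=40/53, sR=40/37; mL=-20/53, mR=-420/1961; mL+mR=-1160/1961 → advance -1; mR−mL=320/1961 → turn +1·90°
n=5: pose=(3,-1,N); sL=100/97, sR=4/5; mL=-50/97, mR=-306/485; mL+mR=-556/485 → advance -1; mR−mL=-56/485 → turn -1·90°
n=6: pose=(3,-2,E); sL=200/221, sR=200/149; mL=-100/221, mR=-7700/32929; mL+mR=-22600/32929 → advance -1; mR−mL=7200/32929 → turn +1·90°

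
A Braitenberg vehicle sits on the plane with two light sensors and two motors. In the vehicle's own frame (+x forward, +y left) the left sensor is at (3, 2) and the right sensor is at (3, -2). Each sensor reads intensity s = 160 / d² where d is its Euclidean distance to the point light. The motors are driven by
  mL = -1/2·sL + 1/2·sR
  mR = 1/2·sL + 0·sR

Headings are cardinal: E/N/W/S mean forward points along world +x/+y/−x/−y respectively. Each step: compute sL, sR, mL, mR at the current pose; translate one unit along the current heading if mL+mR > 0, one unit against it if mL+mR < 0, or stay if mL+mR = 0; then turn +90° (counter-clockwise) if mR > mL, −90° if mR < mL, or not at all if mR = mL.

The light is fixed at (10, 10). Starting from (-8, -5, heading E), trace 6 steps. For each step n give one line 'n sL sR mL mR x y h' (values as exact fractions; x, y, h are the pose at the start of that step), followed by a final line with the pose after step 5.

n=0: pose=(-8,-5,E); sL=80/197, sR=80/257; mL=-2400/50629, mR=40/197; mL+mR=40/257 → advance +1; mR−mL=12680/50629 → turn +1·90°
n=1: pose=(-7,-5,N); sL=32/101, sR=160/369; mL=2176/37269, mR=16/101; mL+mR=80/369 → advance +1; mR−mL=3728/37269 → turn +1·90°
n=2: pose=(-7,-4,W); sL=10/41, sR=5/17; mL=35/1394, mR=5/41; mL+mR=5/34 → advance +1; mR−mL=135/1394 → turn +1·90°
n=3: pose=(-8,-4,S); sL=32/109, sR=160/689; mL=-2304/75101, mR=16/109; mL+mR=80/689 → advance +1; mR−mL=13328/75101 → turn +1·90°
n=4: pose=(-8,-5,E); sL=80/197, sR=80/257; mL=-2400/50629, mR=40/197; mL+mR=40/257 → advance +1; mR−mL=12680/50629 → turn +1·90°
n=5: pose=(-7,-5,N); sL=32/101, sR=160/369; mL=2176/37269, mR=16/101; mL+mR=80/369 → advance +1; mR−mL=3728/37269 → turn +1·90°

0 80/197 80/257 -2400/50629 40/197 -8 -5 E
1 32/101 160/369 2176/37269 16/101 -7 -5 N
2 10/41 5/17 35/1394 5/41 -7 -4 W
3 32/109 160/689 -2304/75101 16/109 -8 -4 S
4 80/197 80/257 -2400/50629 40/197 -8 -5 E
5 32/101 160/369 2176/37269 16/101 -7 -5 N
final -7 -4 W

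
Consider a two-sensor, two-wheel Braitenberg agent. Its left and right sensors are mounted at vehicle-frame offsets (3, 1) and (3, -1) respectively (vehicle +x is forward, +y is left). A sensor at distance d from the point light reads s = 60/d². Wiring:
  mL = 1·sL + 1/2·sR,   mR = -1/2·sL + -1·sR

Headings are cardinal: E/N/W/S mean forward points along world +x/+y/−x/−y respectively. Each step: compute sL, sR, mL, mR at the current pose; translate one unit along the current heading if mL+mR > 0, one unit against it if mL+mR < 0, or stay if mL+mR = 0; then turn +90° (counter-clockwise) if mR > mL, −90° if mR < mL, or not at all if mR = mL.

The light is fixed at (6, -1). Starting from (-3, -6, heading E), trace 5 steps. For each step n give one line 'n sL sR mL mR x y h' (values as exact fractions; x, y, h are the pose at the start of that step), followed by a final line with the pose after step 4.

n=0: pose=(-3,-6,E); sL=15/13, sR=5/6; mL=245/156, mR=-55/39; mL+mR=25/156 → advance +1; mR−mL=-155/52 → turn -1·90°
n=1: pose=(-2,-6,S); sL=60/113, sR=12/29; mL=2418/3277, mR=-2226/3277; mL+mR=192/3277 → advance +1; mR−mL=-4644/3277 → turn -1·90°
n=2: pose=(-2,-7,W); sL=6/17, sR=30/73; mL=693/1241, mR=-729/1241; mL+mR=-36/1241 → advance -1; mR−mL=-1422/1241 → turn -1·90°
n=3: pose=(-1,-7,N); sL=60/73, sR=4/3; mL=326/219, mR=-382/219; mL+mR=-56/219 → advance -1; mR−mL=-236/73 → turn -1·90°
n=4: pose=(-1,-8,E); sL=15/13, sR=3/4; mL=159/104, mR=-69/52; mL+mR=21/104 → advance +1; mR−mL=-297/104 → turn -1·90°

0 15/13 5/6 245/156 -55/39 -3 -6 E
1 60/113 12/29 2418/3277 -2226/3277 -2 -6 S
2 6/17 30/73 693/1241 -729/1241 -2 -7 W
3 60/73 4/3 326/219 -382/219 -1 -7 N
4 15/13 3/4 159/104 -69/52 -1 -8 E
final 0 -8 S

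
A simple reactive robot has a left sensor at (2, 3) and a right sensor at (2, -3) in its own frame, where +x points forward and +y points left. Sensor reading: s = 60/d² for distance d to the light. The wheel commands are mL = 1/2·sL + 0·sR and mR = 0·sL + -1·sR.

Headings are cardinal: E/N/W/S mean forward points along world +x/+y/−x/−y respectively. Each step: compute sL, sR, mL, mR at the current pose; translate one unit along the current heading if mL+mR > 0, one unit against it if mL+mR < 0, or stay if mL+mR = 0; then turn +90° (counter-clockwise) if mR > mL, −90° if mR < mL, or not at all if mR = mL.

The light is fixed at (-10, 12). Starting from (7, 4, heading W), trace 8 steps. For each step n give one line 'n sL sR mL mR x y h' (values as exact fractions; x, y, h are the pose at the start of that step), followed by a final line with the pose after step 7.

n=0: pose=(7,4,W); sL=30/173, sR=6/25; mL=15/173, mR=-6/25; mL+mR=-663/4325 → advance -1; mR−mL=-1413/4325 → turn -1·90°
n=1: pose=(8,4,N); sL=20/87, sR=20/159; mL=10/87, mR=-20/159; mL+mR=-50/4611 → advance -1; mR−mL=-370/1537 → turn -1·90°
n=2: pose=(8,3,E); sL=15/109, sR=15/136; mL=15/218, mR=-15/136; mL+mR=-615/14824 → advance -1; mR−mL=-2655/14824 → turn -1·90°
n=3: pose=(7,3,S); sL=60/521, sR=60/317; mL=30/521, mR=-60/317; mL+mR=-21750/165157 → advance -1; mR−mL=-40770/165157 → turn -1·90°
n=4: pose=(7,4,W); sL=30/173, sR=6/25; mL=15/173, mR=-6/25; mL+mR=-663/4325 → advance -1; mR−mL=-1413/4325 → turn -1·90°
n=5: pose=(8,4,N); sL=20/87, sR=20/159; mL=10/87, mR=-20/159; mL+mR=-50/4611 → advance -1; mR−mL=-370/1537 → turn -1·90°
n=6: pose=(8,3,E); sL=15/109, sR=15/136; mL=15/218, mR=-15/136; mL+mR=-615/14824 → advance -1; mR−mL=-2655/14824 → turn -1·90°
n=7: pose=(7,3,S); sL=60/521, sR=60/317; mL=30/521, mR=-60/317; mL+mR=-21750/165157 → advance -1; mR−mL=-40770/165157 → turn -1·90°

0 30/173 6/25 15/173 -6/25 7 4 W
1 20/87 20/159 10/87 -20/159 8 4 N
2 15/109 15/136 15/218 -15/136 8 3 E
3 60/521 60/317 30/521 -60/317 7 3 S
4 30/173 6/25 15/173 -6/25 7 4 W
5 20/87 20/159 10/87 -20/159 8 4 N
6 15/109 15/136 15/218 -15/136 8 3 E
7 60/521 60/317 30/521 -60/317 7 3 S
final 7 4 W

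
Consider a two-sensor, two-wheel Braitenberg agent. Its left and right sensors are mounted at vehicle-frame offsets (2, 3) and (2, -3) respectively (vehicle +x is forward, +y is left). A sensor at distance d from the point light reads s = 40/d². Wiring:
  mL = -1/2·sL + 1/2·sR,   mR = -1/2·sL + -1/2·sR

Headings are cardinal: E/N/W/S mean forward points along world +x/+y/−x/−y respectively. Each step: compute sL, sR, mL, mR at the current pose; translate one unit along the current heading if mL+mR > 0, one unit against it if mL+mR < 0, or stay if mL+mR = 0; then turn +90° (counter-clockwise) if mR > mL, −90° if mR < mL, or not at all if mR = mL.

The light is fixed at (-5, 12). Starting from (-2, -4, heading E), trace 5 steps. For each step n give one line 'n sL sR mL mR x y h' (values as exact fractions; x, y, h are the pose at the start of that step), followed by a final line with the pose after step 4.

0 20/97 20/193 -960/18721 -2900/18721 -2 -4 E
1 40/349 8/65 96/22685 -2696/22685 -3 -4 S
2 10/81 5/18 25/324 -65/324 -3 -3 W
3 40/169 8/41 -144/6929 -1496/6929 -2 -3 N
4 20/97 20/193 -960/18721 -2900/18721 -2 -4 E
final -3 -4 S

n=0: pose=(-2,-4,E); sL=20/97, sR=20/193; mL=-960/18721, mR=-2900/18721; mL+mR=-20/97 → advance -1; mR−mL=-20/193 → turn -1·90°
n=1: pose=(-3,-4,S); sL=40/349, sR=8/65; mL=96/22685, mR=-2696/22685; mL+mR=-40/349 → advance -1; mR−mL=-8/65 → turn -1·90°
n=2: pose=(-3,-3,W); sL=10/81, sR=5/18; mL=25/324, mR=-65/324; mL+mR=-10/81 → advance -1; mR−mL=-5/18 → turn -1·90°
n=3: pose=(-2,-3,N); sL=40/169, sR=8/41; mL=-144/6929, mR=-1496/6929; mL+mR=-40/169 → advance -1; mR−mL=-8/41 → turn -1·90°
n=4: pose=(-2,-4,E); sL=20/97, sR=20/193; mL=-960/18721, mR=-2900/18721; mL+mR=-20/97 → advance -1; mR−mL=-20/193 → turn -1·90°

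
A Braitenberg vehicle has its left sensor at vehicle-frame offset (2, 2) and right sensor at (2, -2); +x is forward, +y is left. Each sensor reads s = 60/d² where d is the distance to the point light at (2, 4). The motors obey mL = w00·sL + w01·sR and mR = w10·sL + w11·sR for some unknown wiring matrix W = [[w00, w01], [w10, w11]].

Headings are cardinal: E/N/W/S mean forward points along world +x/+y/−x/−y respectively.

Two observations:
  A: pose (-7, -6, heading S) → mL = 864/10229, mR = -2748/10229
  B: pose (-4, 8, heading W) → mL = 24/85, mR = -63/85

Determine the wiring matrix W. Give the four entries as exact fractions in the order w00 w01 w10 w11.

obs A: pose=(-7,-6,S) → sL=60/193, sR=12/53, mL=864/10229, mR=-2748/10229
obs B: pose=(-4,8,W) → sL=15/17, sR=3/5, mL=24/85, mR=-63/85
sensor matrix S = [[60/193, 12/53], [15/17, 3/5]]; det S = -2304/173893
solve [mL_A; mL_B] = S·[w00; w01] and [mR_A; mR_B] = S·[w10; w11]:
  w00 = 1, w01 = -1, w10 = -1/2, w11 = -1/2

1 -1 -1/2 -1/2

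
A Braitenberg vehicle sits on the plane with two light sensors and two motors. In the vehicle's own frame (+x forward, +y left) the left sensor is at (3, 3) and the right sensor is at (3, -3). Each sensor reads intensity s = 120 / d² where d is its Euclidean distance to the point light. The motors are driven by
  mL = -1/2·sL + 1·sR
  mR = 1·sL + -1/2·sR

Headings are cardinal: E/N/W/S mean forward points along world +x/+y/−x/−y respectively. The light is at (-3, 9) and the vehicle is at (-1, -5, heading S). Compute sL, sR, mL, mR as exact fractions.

left sensor world pos  = (2, -8); dL² = 314
right sensor world pos = (-4, -8); dR² = 290
sL = 120/314 = 60/157
sR = 120/290 = 12/29
mL = -1/2·sL + 1·sR = 1014/4553
mR = 1·sL + -1/2·sR = 798/4553

60/157 12/29 1014/4553 798/4553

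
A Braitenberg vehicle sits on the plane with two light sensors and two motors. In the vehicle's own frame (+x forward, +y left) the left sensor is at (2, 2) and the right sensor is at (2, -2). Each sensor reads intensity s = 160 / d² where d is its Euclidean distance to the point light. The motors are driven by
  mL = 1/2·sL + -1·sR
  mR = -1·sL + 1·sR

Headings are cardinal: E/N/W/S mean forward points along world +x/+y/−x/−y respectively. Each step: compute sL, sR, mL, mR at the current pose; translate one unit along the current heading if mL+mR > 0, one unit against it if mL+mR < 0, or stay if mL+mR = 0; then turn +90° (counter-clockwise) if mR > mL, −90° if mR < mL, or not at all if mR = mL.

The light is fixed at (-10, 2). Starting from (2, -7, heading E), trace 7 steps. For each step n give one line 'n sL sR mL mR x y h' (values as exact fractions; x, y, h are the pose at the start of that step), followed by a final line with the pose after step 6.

0 32/49 160/317 -2768/15533 -2304/15533 2 -7 E
1 16/13 80/109 -168/1417 -704/1417 1 -7 N
2 160/233 160/313 -12240/72929 -12800/72929 1 -8 E
3 5/9 10/13 -115/234 25/117 0 -8 S
4 160/193 32/53 -1936/10229 -2304/10229 0 -7 E
5 80/121 16/17 -1256/2057 576/2057 -1 -7 S
6 160/157 160/221 -7440/34697 -10240/34697 -1 -6 E
final -2 -6 S

n=0: pose=(2,-7,E); sL=32/49, sR=160/317; mL=-2768/15533, mR=-2304/15533; mL+mR=-16/49 → advance -1; mR−mL=464/15533 → turn +1·90°
n=1: pose=(1,-7,N); sL=16/13, sR=80/109; mL=-168/1417, mR=-704/1417; mL+mR=-8/13 → advance -1; mR−mL=-536/1417 → turn -1·90°
n=2: pose=(1,-8,E); sL=160/233, sR=160/313; mL=-12240/72929, mR=-12800/72929; mL+mR=-80/233 → advance -1; mR−mL=-560/72929 → turn -1·90°
n=3: pose=(0,-8,S); sL=5/9, sR=10/13; mL=-115/234, mR=25/117; mL+mR=-5/18 → advance -1; mR−mL=55/78 → turn +1·90°
n=4: pose=(0,-7,E); sL=160/193, sR=32/53; mL=-1936/10229, mR=-2304/10229; mL+mR=-80/193 → advance -1; mR−mL=-368/10229 → turn -1·90°
n=5: pose=(-1,-7,S); sL=80/121, sR=16/17; mL=-1256/2057, mR=576/2057; mL+mR=-40/121 → advance -1; mR−mL=1832/2057 → turn +1·90°
n=6: pose=(-1,-6,E); sL=160/157, sR=160/221; mL=-7440/34697, mR=-10240/34697; mL+mR=-80/157 → advance -1; mR−mL=-2800/34697 → turn -1·90°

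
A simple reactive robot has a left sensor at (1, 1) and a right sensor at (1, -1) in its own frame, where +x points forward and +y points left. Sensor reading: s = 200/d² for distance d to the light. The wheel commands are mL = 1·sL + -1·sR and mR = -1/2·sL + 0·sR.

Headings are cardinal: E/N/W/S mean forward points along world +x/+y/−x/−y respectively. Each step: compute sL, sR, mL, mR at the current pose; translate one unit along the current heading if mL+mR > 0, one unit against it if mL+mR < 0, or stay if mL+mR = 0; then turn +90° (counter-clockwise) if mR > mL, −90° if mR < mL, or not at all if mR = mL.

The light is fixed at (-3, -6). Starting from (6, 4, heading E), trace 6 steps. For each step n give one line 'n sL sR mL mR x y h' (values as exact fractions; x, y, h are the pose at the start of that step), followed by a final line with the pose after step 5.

0 200/221 200/181 -8000/40001 -100/221 6 4 E
1 100/81 20/13 -320/1053 -50/81 5 4 S
2 200/149 200/193 8800/28757 -100/149 5 5 W
3 25/26 50/61 225/1586 -25/52 6 5 N
4 200/221 200/181 -8000/40001 -100/221 6 4 E
5 100/81 20/13 -320/1053 -50/81 5 4 S
final 5 5 W

n=0: pose=(6,4,E); sL=200/221, sR=200/181; mL=-8000/40001, mR=-100/221; mL+mR=-26100/40001 → advance -1; mR−mL=-10100/40001 → turn -1·90°
n=1: pose=(5,4,S); sL=100/81, sR=20/13; mL=-320/1053, mR=-50/81; mL+mR=-970/1053 → advance -1; mR−mL=-110/351 → turn -1·90°
n=2: pose=(5,5,W); sL=200/149, sR=200/193; mL=8800/28757, mR=-100/149; mL+mR=-10500/28757 → advance -1; mR−mL=-28100/28757 → turn -1·90°
n=3: pose=(6,5,N); sL=25/26, sR=50/61; mL=225/1586, mR=-25/52; mL+mR=-1075/3172 → advance -1; mR−mL=-1975/3172 → turn -1·90°
n=4: pose=(6,4,E); sL=200/221, sR=200/181; mL=-8000/40001, mR=-100/221; mL+mR=-26100/40001 → advance -1; mR−mL=-10100/40001 → turn -1·90°
n=5: pose=(5,4,S); sL=100/81, sR=20/13; mL=-320/1053, mR=-50/81; mL+mR=-970/1053 → advance -1; mR−mL=-110/351 → turn -1·90°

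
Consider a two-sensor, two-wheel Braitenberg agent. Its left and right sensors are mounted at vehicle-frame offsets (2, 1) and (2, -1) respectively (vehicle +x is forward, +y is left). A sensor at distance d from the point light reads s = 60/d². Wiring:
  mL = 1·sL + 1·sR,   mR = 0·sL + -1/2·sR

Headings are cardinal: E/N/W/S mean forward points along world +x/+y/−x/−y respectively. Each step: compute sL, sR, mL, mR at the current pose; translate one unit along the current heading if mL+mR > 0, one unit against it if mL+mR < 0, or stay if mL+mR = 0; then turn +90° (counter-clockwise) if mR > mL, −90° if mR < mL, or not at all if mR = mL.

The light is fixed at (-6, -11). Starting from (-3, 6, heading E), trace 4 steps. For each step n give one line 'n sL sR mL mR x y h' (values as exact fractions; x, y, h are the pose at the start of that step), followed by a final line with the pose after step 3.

0 60/349 60/281 37800/98069 -30/281 -3 6 E
1 6/25 10/39 484/975 -5/39 -2 6 S
2 60/229 60/293 31320/67097 -30/293 -2 5 W
3 15/82 3/17 501/1394 -3/34 -3 5 N
final -3 6 E

n=0: pose=(-3,6,E); sL=60/349, sR=60/281; mL=37800/98069, mR=-30/281; mL+mR=27330/98069 → advance +1; mR−mL=-48270/98069 → turn -1·90°
n=1: pose=(-2,6,S); sL=6/25, sR=10/39; mL=484/975, mR=-5/39; mL+mR=359/975 → advance +1; mR−mL=-203/325 → turn -1·90°
n=2: pose=(-2,5,W); sL=60/229, sR=60/293; mL=31320/67097, mR=-30/293; mL+mR=24450/67097 → advance +1; mR−mL=-38190/67097 → turn -1·90°
n=3: pose=(-3,5,N); sL=15/82, sR=3/17; mL=501/1394, mR=-3/34; mL+mR=189/697 → advance +1; mR−mL=-312/697 → turn -1·90°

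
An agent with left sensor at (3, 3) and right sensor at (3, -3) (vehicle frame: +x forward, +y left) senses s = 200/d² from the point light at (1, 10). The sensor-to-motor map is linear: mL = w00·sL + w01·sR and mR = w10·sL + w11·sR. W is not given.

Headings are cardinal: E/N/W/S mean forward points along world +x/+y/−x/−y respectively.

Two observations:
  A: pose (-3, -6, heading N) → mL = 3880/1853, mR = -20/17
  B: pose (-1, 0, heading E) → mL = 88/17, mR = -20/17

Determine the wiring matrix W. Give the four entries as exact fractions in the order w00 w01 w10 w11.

obs A: pose=(-3,-6,N) → sL=100/109, sR=20/17, mL=3880/1853, mR=-20/17
obs B: pose=(-1,0,E) → sL=4, sR=20/17, mL=88/17, mR=-20/17
sensor matrix S = [[100/109, 20/17], [4, 20/17]]; det S = -6720/1853
solve [mL_A; mL_B] = S·[w00; w01] and [mR_A; mR_B] = S·[w10; w11]:
  w00 = 1, w01 = 1, w10 = 0, w11 = -1

1 1 0 -1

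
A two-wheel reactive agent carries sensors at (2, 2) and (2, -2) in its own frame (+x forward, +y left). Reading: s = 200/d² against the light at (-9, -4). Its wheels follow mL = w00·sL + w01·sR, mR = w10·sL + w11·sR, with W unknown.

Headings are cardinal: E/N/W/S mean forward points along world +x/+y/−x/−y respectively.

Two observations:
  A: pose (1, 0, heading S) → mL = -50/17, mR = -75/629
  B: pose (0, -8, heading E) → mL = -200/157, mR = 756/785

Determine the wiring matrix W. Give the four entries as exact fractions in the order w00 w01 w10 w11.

obs A: pose=(1,0,S) → sL=50/37, sR=50/17, mL=-50/17, mR=-75/629
obs B: pose=(0,-8,E) → sL=8/5, sR=200/157, mL=-200/157, mR=756/785
sensor matrix S = [[50/37, 50/17], [8/5, 200/157]]; det S = -294720/98753
solve [mL_A; mL_B] = S·[w00; w01] and [mR_A; mR_B] = S·[w10; w11]:
  w00 = 0, w01 = -1, w10 = 1, w11 = -1/2

0 -1 1 -1/2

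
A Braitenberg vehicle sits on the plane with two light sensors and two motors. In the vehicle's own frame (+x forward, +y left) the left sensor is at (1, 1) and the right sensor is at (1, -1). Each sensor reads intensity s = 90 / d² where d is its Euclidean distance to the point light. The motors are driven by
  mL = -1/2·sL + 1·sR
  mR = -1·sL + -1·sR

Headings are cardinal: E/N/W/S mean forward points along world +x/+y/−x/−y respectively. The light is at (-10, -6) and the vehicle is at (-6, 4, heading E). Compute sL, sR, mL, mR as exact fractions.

45/73 45/53 4185/7738 -5670/3869

left sensor world pos  = (-5, 5); dL² = 146
right sensor world pos = (-5, 3); dR² = 106
sL = 90/146 = 45/73
sR = 90/106 = 45/53
mL = -1/2·sL + 1·sR = 4185/7738
mR = -1·sL + -1·sR = -5670/3869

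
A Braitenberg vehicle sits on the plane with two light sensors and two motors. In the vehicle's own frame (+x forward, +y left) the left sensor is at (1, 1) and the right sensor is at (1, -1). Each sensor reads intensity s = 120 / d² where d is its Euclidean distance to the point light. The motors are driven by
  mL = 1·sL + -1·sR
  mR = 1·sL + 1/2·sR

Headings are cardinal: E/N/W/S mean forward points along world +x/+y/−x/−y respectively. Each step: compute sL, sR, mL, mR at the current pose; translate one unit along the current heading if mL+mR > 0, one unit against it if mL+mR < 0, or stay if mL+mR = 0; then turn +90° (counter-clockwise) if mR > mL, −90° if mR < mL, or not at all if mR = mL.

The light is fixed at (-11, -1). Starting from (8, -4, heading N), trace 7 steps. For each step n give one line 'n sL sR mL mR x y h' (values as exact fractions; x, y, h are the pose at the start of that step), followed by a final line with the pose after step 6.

0 15/41 30/101 285/4141 2130/4141 8 -4 N
1 40/111 24/65 -64/7215 3932/7215 8 -3 W
2 12/37 60/149 -432/5513 2898/5513 7 -3 S
3 24/73 120/377 288/27521 13428/27521 7 -4 E
4 15/41 30/101 285/4141 2130/4141 8 -4 N
5 40/111 24/65 -64/7215 3932/7215 8 -3 W
6 12/37 60/149 -432/5513 2898/5513 7 -3 S
final 7 -4 E

n=0: pose=(8,-4,N); sL=15/41, sR=30/101; mL=285/4141, mR=2130/4141; mL+mR=2415/4141 → advance +1; mR−mL=45/101 → turn +1·90°
n=1: pose=(8,-3,W); sL=40/111, sR=24/65; mL=-64/7215, mR=3932/7215; mL+mR=3868/7215 → advance +1; mR−mL=36/65 → turn +1·90°
n=2: pose=(7,-3,S); sL=12/37, sR=60/149; mL=-432/5513, mR=2898/5513; mL+mR=2466/5513 → advance +1; mR−mL=90/149 → turn +1·90°
n=3: pose=(7,-4,E); sL=24/73, sR=120/377; mL=288/27521, mR=13428/27521; mL+mR=13716/27521 → advance +1; mR−mL=180/377 → turn +1·90°
n=4: pose=(8,-4,N); sL=15/41, sR=30/101; mL=285/4141, mR=2130/4141; mL+mR=2415/4141 → advance +1; mR−mL=45/101 → turn +1·90°
n=5: pose=(8,-3,W); sL=40/111, sR=24/65; mL=-64/7215, mR=3932/7215; mL+mR=3868/7215 → advance +1; mR−mL=36/65 → turn +1·90°
n=6: pose=(7,-3,S); sL=12/37, sR=60/149; mL=-432/5513, mR=2898/5513; mL+mR=2466/5513 → advance +1; mR−mL=90/149 → turn +1·90°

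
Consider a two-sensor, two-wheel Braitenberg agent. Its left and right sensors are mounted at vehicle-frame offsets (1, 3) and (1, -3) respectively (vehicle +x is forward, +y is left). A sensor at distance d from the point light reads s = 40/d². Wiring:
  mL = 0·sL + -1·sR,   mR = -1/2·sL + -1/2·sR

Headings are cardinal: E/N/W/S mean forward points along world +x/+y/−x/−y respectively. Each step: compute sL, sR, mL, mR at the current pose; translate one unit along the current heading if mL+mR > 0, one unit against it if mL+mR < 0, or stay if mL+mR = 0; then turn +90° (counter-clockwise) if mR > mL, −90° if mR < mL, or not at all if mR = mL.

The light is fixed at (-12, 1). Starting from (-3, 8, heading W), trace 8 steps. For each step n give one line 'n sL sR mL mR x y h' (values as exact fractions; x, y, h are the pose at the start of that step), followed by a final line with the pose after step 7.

n=0: pose=(-3,8,W); sL=1/2, sR=10/41; mL=-10/41, mR=-61/164; mL+mR=-101/164 → advance -1; mR−mL=-21/164 → turn -1·90°
n=1: pose=(-2,8,N); sL=40/113, sR=40/233; mL=-40/233, mR=-6920/26329; mL+mR=-11440/26329 → advance -1; mR−mL=-2400/26329 → turn -1·90°
n=2: pose=(-2,7,E); sL=20/101, sR=4/13; mL=-4/13, mR=-332/1313; mL+mR=-736/1313 → advance -1; mR−mL=72/1313 → turn +1·90°
n=3: pose=(-3,7,N); sL=8/17, sR=40/193; mL=-40/193, mR=-1112/3281; mL+mR=-1792/3281 → advance -1; mR−mL=-432/3281 → turn -1·90°
n=4: pose=(-3,6,E); sL=10/41, sR=5/13; mL=-5/13, mR=-335/1066; mL+mR=-745/1066 → advance -1; mR−mL=75/1066 → turn +1·90°
n=5: pose=(-4,6,N); sL=40/61, sR=40/157; mL=-40/157, mR=-4360/9577; mL+mR=-6800/9577 → advance -1; mR−mL=-1920/9577 → turn -1·90°
n=6: pose=(-4,5,E); sL=4/13, sR=20/41; mL=-20/41, mR=-212/533; mL+mR=-472/533 → advance -1; mR−mL=48/533 → turn +1·90°
n=7: pose=(-5,5,N); sL=40/41, sR=8/25; mL=-8/25, mR=-664/1025; mL+mR=-992/1025 → advance -1; mR−mL=-336/1025 → turn -1·90°

0 1/2 10/41 -10/41 -61/164 -3 8 W
1 40/113 40/233 -40/233 -6920/26329 -2 8 N
2 20/101 4/13 -4/13 -332/1313 -2 7 E
3 8/17 40/193 -40/193 -1112/3281 -3 7 N
4 10/41 5/13 -5/13 -335/1066 -3 6 E
5 40/61 40/157 -40/157 -4360/9577 -4 6 N
6 4/13 20/41 -20/41 -212/533 -4 5 E
7 40/41 8/25 -8/25 -664/1025 -5 5 N
final -5 4 E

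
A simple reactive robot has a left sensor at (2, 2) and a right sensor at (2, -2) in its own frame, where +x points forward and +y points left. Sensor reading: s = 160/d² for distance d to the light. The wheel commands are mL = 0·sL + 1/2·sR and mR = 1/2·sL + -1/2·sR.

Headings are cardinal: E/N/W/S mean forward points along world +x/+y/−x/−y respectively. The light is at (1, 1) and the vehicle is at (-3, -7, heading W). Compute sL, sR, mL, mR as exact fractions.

left sensor world pos  = (-5, -9); dL² = 136
right sensor world pos = (-5, -5); dR² = 72
sL = 160/136 = 20/17
sR = 160/72 = 20/9
mL = 0·sL + 1/2·sR = 10/9
mR = 1/2·sL + -1/2·sR = -80/153

20/17 20/9 10/9 -80/153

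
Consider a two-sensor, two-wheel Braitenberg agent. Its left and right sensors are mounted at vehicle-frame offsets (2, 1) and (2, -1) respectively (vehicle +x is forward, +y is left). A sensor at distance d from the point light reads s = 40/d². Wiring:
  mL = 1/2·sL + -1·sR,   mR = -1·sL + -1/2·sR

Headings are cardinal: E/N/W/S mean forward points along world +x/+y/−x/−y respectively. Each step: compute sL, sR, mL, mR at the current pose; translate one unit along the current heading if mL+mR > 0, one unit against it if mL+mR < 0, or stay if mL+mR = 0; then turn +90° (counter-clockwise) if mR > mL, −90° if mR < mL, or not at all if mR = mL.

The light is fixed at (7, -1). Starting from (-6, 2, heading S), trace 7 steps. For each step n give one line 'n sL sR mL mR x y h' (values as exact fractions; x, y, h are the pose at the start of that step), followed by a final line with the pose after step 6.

0 8/29 40/197 -372/5713 -2156/5713 -6 2 S
1 20/117 4/25 -218/2925 -734/2925 -6 3 W
2 8/41 40/157 -1012/6437 -2076/6437 -5 3 N
3 10/29 5/13 -80/377 -405/754 -5 2 E
4 8/29 40/197 -372/5713 -2156/5713 -6 2 S
5 20/117 4/25 -218/2925 -734/2925 -6 3 W
6 8/41 40/157 -1012/6437 -2076/6437 -5 3 N
final -5 2 E

n=0: pose=(-6,2,S); sL=8/29, sR=40/197; mL=-372/5713, mR=-2156/5713; mL+mR=-2528/5713 → advance -1; mR−mL=-1784/5713 → turn -1·90°
n=1: pose=(-6,3,W); sL=20/117, sR=4/25; mL=-218/2925, mR=-734/2925; mL+mR=-952/2925 → advance -1; mR−mL=-172/975 → turn -1·90°
n=2: pose=(-5,3,N); sL=8/41, sR=40/157; mL=-1012/6437, mR=-2076/6437; mL+mR=-3088/6437 → advance -1; mR−mL=-1064/6437 → turn -1·90°
n=3: pose=(-5,2,E); sL=10/29, sR=5/13; mL=-80/377, mR=-405/754; mL+mR=-565/754 → advance -1; mR−mL=-245/754 → turn -1·90°
n=4: pose=(-6,2,S); sL=8/29, sR=40/197; mL=-372/5713, mR=-2156/5713; mL+mR=-2528/5713 → advance -1; mR−mL=-1784/5713 → turn -1·90°
n=5: pose=(-6,3,W); sL=20/117, sR=4/25; mL=-218/2925, mR=-734/2925; mL+mR=-952/2925 → advance -1; mR−mL=-172/975 → turn -1·90°
n=6: pose=(-5,3,N); sL=8/41, sR=40/157; mL=-1012/6437, mR=-2076/6437; mL+mR=-3088/6437 → advance -1; mR−mL=-1064/6437 → turn -1·90°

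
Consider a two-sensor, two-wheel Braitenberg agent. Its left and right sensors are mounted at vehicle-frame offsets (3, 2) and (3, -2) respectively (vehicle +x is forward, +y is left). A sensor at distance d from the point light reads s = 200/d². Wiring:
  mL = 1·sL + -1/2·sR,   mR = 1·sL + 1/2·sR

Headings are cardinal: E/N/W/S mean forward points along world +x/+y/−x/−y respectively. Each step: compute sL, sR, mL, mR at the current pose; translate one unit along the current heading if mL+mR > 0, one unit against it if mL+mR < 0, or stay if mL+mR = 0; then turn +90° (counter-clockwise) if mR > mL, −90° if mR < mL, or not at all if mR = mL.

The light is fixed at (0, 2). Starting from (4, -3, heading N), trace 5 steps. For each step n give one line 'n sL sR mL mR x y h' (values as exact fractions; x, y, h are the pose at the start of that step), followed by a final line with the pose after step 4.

n=0: pose=(4,-3,N); sL=25, sR=5; mL=45/2, mR=55/2; mL+mR=50 → advance +1; mR−mL=5 → turn +1·90°
n=1: pose=(4,-2,W); sL=200/37, sR=40; mL=-540/37, mR=940/37; mL+mR=400/37 → advance +1; mR−mL=40 → turn +1·90°
n=2: pose=(3,-2,S); sL=100/37, sR=4; mL=26/37, mR=174/37; mL+mR=200/37 → advance +1; mR−mL=4 → turn +1·90°
n=3: pose=(3,-3,E); sL=40/9, sR=40/17; mL=500/153, mR=860/153; mL+mR=80/9 → advance +1; mR−mL=40/17 → turn +1·90°
n=4: pose=(4,-3,N); sL=25, sR=5; mL=45/2, mR=55/2; mL+mR=50 → advance +1; mR−mL=5 → turn +1·90°

0 25 5 45/2 55/2 4 -3 N
1 200/37 40 -540/37 940/37 4 -2 W
2 100/37 4 26/37 174/37 3 -2 S
3 40/9 40/17 500/153 860/153 3 -3 E
4 25 5 45/2 55/2 4 -3 N
final 4 -2 W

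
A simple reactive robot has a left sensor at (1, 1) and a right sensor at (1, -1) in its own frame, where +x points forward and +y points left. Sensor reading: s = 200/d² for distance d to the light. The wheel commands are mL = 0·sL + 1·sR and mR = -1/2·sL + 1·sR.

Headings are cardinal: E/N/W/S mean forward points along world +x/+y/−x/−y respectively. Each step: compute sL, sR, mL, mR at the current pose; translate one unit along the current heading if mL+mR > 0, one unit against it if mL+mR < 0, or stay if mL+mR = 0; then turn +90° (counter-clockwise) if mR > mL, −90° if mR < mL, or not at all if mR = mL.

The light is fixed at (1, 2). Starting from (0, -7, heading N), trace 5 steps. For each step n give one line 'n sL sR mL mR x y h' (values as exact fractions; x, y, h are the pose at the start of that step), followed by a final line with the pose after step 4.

n=0: pose=(0,-7,N); sL=50/17, sR=25/8; mL=25/8, mR=225/136; mL+mR=325/68 → advance +1; mR−mL=-25/17 → turn -1·90°
n=1: pose=(0,-6,E); sL=200/49, sR=200/81; mL=200/81, mR=1700/3969; mL+mR=11500/3969 → advance +1; mR−mL=-100/49 → turn -1·90°
n=2: pose=(1,-6,S); sL=100/41, sR=100/41; mL=100/41, mR=50/41; mL+mR=150/41 → advance +1; mR−mL=-50/41 → turn -1·90°
n=3: pose=(1,-7,W); sL=200/101, sR=40/13; mL=40/13, mR=2740/1313; mL+mR=6780/1313 → advance +1; mR−mL=-100/101 → turn -1·90°
n=4: pose=(0,-7,N); sL=50/17, sR=25/8; mL=25/8, mR=225/136; mL+mR=325/68 → advance +1; mR−mL=-25/17 → turn -1·90°

0 50/17 25/8 25/8 225/136 0 -7 N
1 200/49 200/81 200/81 1700/3969 0 -6 E
2 100/41 100/41 100/41 50/41 1 -6 S
3 200/101 40/13 40/13 2740/1313 1 -7 W
4 50/17 25/8 25/8 225/136 0 -7 N
final 0 -6 E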